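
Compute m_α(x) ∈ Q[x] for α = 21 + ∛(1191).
m_α(x) = x^3 - 63x^2 + 1323x - 10452

Set β = α - 21 = ∛(1191), so β^3 = 1191. Then (α - 21)^3 - 1191 = 0, i.e. α is a root of g(x) = (x - 21)^3 - 1191 = x^3 - 63x^2 + 1323x - 10452. Since g(x) = h(x - 21) where h(x) = x^3 - 1191, and h is irreducible over Q (because 1191 is not a perfect cube, so h has no rational root, and a monic cubic with no rational root is irreducible), g is also irreducible (irreducibility is preserved under the substitution x → x - 21). Hence m_α(x) = x^3 - 63x^2 + 1323x - 10452.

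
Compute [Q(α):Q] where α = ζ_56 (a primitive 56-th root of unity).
[Q(α):Q] = 24

The minimal polynomial of ζ_56 over Q is the 56-th cyclotomic polynomial Φ_56(x), which is irreducible over Q and has degree φ(56) = 24. Hence [Q(α):Q] = φ(56) = 24.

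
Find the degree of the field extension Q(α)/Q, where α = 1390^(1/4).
[Q(α):Q] = 4

α is a root of x^4 - 1390. By Eisenstein's criterion at the prime p = 2 (which divides the constant term 1390 but p^2 = 4 does not, since 1390 is squarefree), x^4 - 1390 is irreducible over Q. Hence [Q(α):Q] = 4.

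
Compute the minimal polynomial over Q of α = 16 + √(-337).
m_α(x) = x^2 - 32x + 593

From α - 16 = √(-337), squaring gives (α - 16)^2 = -337, i.e. α^2 - 32α + 256 = -337, so α^2 - 32α + 593 = 0. The discriminant of x^2 - 32x + 593 is (-32)^2 - 4·(593) = 1024 - 2372 = -1348, and 4·(-337) is not a perfect square in Q since -337 is squarefree and ≠ 1. Hence x^2 - 32x + 593 is irreducible over Q and is the minimal polynomial of α.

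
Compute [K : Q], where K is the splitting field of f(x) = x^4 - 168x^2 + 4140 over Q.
[K : Q] = 4

Solving the quadratic in x^2: x^2 = (168 ± √(168^2 - 4·4140))/2 = (168 ± √11664)/2 = (168 ± 108)/2, giving x^2 = 30 or x^2 = 138. So f(x) = (x^2 - 30)(x^2 - 138) and the roots of f are ±√30, ±√138. Hence the splitting field is K = Q(√30, √138). Since 30 and 138 are distinct squarefree integers > 1, their product 4140 is not a perfect square, so √138 ∉ Q(√30). By the tower law [K:Q] = [Q(√30,√138):Q(√30)] · [Q(√30):Q] = 2 · 2 = 4.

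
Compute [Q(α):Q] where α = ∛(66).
[Q(α):Q] = 3

The minimal polynomial of α is x^3 - 66, irreducible over Q since 66 is not a perfect cube (so x^3 - 66 has no rational root). Hence [Q(α):Q] = deg(m_α) = 3.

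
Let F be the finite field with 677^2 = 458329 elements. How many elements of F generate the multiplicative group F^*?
There are φ(458328) = 139776 primitive elements

F_q^* is cyclic of order q - 1 = 458328. A cyclic group of order m has exactly φ(m) generators. Here m = 458328 = 2^3 · 3 · 13^2 · 113, so the number of primitive elements is φ(458328) = 139776.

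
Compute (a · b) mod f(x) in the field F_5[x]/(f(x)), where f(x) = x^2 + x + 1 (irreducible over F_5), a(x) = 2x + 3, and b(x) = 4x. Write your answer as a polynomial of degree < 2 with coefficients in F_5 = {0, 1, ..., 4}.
a · b ≡ 4x + 2 (mod f(x))

Multiply in F_5[x]: a(x)·b(x) = (2x + 3)·(4x) = 3x^2 + 2x. This has degree ≥ 2, so divide by f(x) over F_5: 3x^2 + 2x = (3)·(x^2 + x + 1) + (4x + 2). Hence a·b ≡ 4x + 2 (mod f). (F_5[x]/(f) is a field with 5^2 = 25 elements since f is irreducible of degree 2.)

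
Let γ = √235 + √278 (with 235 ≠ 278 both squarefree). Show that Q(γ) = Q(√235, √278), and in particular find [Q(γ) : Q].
[Q(γ) : Q] = 4 (equivalently, Q(γ) = Q(√235, √278))

Obviously Q(γ) ⊆ Q(√235, √278), and [Q(√235, √278):Q] = 4 (since 235, 278 are distinct squarefree integers > 1 with 65330 not a perfect square). To show equality we compute the minimal polynomial of γ. From γ = √235 + √278: γ^2 = 235 + 2√(65330) + 278 = 513 + 2√(65330), so γ^2 - 513 = 2√(65330); squaring, (γ^2 - 513)^2 = 4·65330, i.e. γ^4 - 1026γ^2 + 263169 - 261320 = 0, i.e. γ^4 - 1026γ^2 + 1849 = 0. So γ is a root of x^4 - 1026x^2 + 1849. This polynomial is irreducible over Q: it has no rational root (each ±√235 ± √278 is irrational), and any factorization into two quadratics over Q would force √(65330) ∈ Q (pairing opposite roots) or √235, √278 ∈ Q (other pairings), all impossible. Hence [Q(γ):Q] = 4 = [Q(√235, √278):Q], so Q(γ) = Q(√235, √278).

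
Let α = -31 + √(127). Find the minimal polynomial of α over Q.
m_α(x) = x^2 + 62x + 834

From α + 31 = √(127), squaring gives (α + 31)^2 = 127, i.e. α^2 + 62α + 961 = 127, so α^2 + 62α + 834 = 0. The discriminant of x^2 + 62x + 834 is (62)^2 - 4·(834) = 3844 - 3336 = 508, and 4·(127) is not a perfect square in Q since 127 is squarefree and ≠ 1. Hence x^2 + 62x + 834 is irreducible over Q and is the minimal polynomial of α.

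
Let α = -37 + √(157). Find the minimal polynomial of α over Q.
m_α(x) = x^2 + 74x + 1212

From α + 37 = √(157), squaring gives (α + 37)^2 = 157, i.e. α^2 + 74α + 1369 = 157, so α^2 + 74α + 1212 = 0. The discriminant of x^2 + 74x + 1212 is (74)^2 - 4·(1212) = 5476 - 4848 = 628, and 4·(157) is not a perfect square in Q since 157 is squarefree and ≠ 1. Hence x^2 + 74x + 1212 is irreducible over Q and is the minimal polynomial of α.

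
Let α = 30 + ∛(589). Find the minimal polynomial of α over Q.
m_α(x) = x^3 - 90x^2 + 2700x - 27589

Set β = α - 30 = ∛(589), so β^3 = 589. Then (α - 30)^3 - 589 = 0, i.e. α is a root of g(x) = (x - 30)^3 - 589 = x^3 - 90x^2 + 2700x - 27589. Since g(x) = h(x - 30) where h(x) = x^3 - 589, and h is irreducible over Q (because 589 is not a perfect cube, so h has no rational root, and a monic cubic with no rational root is irreducible), g is also irreducible (irreducibility is preserved under the substitution x → x - 30). Hence m_α(x) = x^3 - 90x^2 + 2700x - 27589.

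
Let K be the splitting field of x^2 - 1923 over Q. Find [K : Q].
[K : Q] = 2

f(x) = x^2 - 1923 factors as (x - √1923)(x + √1923). The splitting field is K = Q(√1923). Since 1923 is squarefree and > 1, it is not a perfect square, so x^2 - 1923 is irreducible over Q and [Q(√1923) : Q] = 2. Hence [K : Q] = 2.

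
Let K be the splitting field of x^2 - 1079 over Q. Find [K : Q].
[K : Q] = 2

f(x) = x^2 - 1079 factors as (x - √1079)(x + √1079). The splitting field is K = Q(√1079). Since 1079 is squarefree and > 1, it is not a perfect square, so x^2 - 1079 is irreducible over Q and [Q(√1079) : Q] = 2. Hence [K : Q] = 2.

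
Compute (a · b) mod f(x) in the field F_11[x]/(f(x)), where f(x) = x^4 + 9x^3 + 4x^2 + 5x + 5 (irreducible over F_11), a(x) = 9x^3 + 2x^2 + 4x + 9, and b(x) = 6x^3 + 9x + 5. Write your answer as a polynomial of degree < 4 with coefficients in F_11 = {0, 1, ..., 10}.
a · b ≡ 10x^3 + 2x^2 + 5 (mod f(x))

Multiply in F_11[x]: a(x)·b(x) = (9x^3 + 2x^2 + 4x + 9)·(6x^3 + 9x + 5) = 10x^6 + x^5 + 6x^4 + 7x^3 + 2x^2 + 2x + 1. This has degree ≥ 4, so divide by f(x) over F_11: 10x^6 + x^5 + 6x^4 + 7x^3 + 2x^2 + 2x + 1 = (10x^2 + 10x + 8)·(x^4 + 9x^3 + 4x^2 + 5x + 5) + (10x^3 + 2x^2 + 5). Hence a·b ≡ 10x^3 + 2x^2 + 5 (mod f). (F_11[x]/(f) is a field with 11^4 = 14641 elements since f is irreducible of degree 4.)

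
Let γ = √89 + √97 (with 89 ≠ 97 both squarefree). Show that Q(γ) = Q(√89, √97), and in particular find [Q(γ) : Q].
[Q(γ) : Q] = 4 (equivalently, Q(γ) = Q(√89, √97))

Obviously Q(γ) ⊆ Q(√89, √97), and [Q(√89, √97):Q] = 4 (since 89, 97 are distinct squarefree integers > 1 with 8633 not a perfect square). To show equality we compute the minimal polynomial of γ. From γ = √89 + √97: γ^2 = 89 + 2√(8633) + 97 = 186 + 2√(8633), so γ^2 - 186 = 2√(8633); squaring, (γ^2 - 186)^2 = 4·8633, i.e. γ^4 - 372γ^2 + 34596 - 34532 = 0, i.e. γ^4 - 372γ^2 + 64 = 0. So γ is a root of x^4 - 372x^2 + 64. This polynomial is irreducible over Q: it has no rational root (each ±√89 ± √97 is irrational), and any factorization into two quadratics over Q would force √(8633) ∈ Q (pairing opposite roots) or √89, √97 ∈ Q (other pairings), all impossible. Hence [Q(γ):Q] = 4 = [Q(√89, √97):Q], so Q(γ) = Q(√89, √97).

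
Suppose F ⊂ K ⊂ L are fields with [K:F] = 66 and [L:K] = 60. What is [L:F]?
[L:F] = 3960

The tower law says that for any tower of field extensions F ⊂ K ⊂ L with finite degrees, [L:F] = [L:K] · [K:F]. Here this gives [L:F] = 60 · 66 = 3960.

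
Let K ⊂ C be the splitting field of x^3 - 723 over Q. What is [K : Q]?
[K : Q] = 6

The roots of x^3 - 723 are ∛723, ω∛723, ω^2∛723 where ω = e^(2πi/3) is a primitive cube root of unity, so K = Q(∛723, ω). Now [Q(∛723):Q] = 3 (since 723 is not a perfect cube, x^3 - 723 is irreducible) and [Q(ω):Q] = 2. Both 2 and 3 divide [K:Q], and [K:Q] ≤ 3·2 = 6, so [K:Q] = 6. (Equivalently: Q(∛723) ⊂ R but ω ∉ R, so [K : Q(∛723)] = 2.)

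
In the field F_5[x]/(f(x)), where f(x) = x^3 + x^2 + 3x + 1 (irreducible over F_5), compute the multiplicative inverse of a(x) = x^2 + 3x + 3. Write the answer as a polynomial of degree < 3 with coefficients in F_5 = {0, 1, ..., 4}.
a(x)^(-1) ≡ x^2 + 4x + 4 (mod f(x))

Since f is irreducible over F_5, F_5[x]/(f) is a field and a(x) ≠ 0 has an inverse. Apply the extended Euclidean algorithm to f(x) and a(x) in F_5[x]: f(x) = (x + 3)·a(x) + (x + 2);  a(x) = (x + 1)·(x + 2) + (1). The last nonzero remainder is the constant 1 = gcd(f, a) in F_5. Back-substituting through the division chain expresses 1 = s(x)·a(x) + t(x)·f(x) with s(x) ≡ x^2 + 4x + 4 (mod f), so a(x)^(-1) ≡ s(x) = x^2 + 4x + 4 (mod f). Check: (x^2 + 3x + 3)·(x^2 + 4x + 4) = x^4 + 2x^3 + 4x^2 + 4x + 2 ≡ 1 (mod x^3 + x^2 + 3x + 1).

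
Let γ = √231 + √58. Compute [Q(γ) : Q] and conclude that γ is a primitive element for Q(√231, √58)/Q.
[Q(γ) : Q] = 4 (equivalently, Q(γ) = Q(√231, √58))

Obviously Q(γ) ⊆ Q(√231, √58), and [Q(√231, √58):Q] = 4 (since 231, 58 are distinct squarefree integers > 1 with 13398 not a perfect square). To show equality we compute the minimal polynomial of γ. From γ = √231 + √58: γ^2 = 231 + 2√(13398) + 58 = 289 + 2√(13398), so γ^2 - 289 = 2√(13398); squaring, (γ^2 - 289)^2 = 4·13398, i.e. γ^4 - 578γ^2 + 83521 - 53592 = 0, i.e. γ^4 - 578γ^2 + 29929 = 0. So γ is a root of x^4 - 578x^2 + 29929. This polynomial is irreducible over Q: it has no rational root (each ±√231 ± √58 is irrational), and any factorization into two quadratics over Q would force √(13398) ∈ Q (pairing opposite roots) or √231, √58 ∈ Q (other pairings), all impossible. Hence [Q(γ):Q] = 4 = [Q(√231, √58):Q], so Q(γ) = Q(√231, √58).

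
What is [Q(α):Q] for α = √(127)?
[Q(α):Q] = 2

[Q(α):Q] equals the degree of the minimal polynomial of α. Here α^2 = 127 and x^2 - 127 is irreducible (d = 127 is squarefree, ≠ 1, hence not a square), so deg(m_α) = 2. Thus [Q(α):Q] = 2.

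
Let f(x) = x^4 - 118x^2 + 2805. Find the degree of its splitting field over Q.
[K : Q] = 4

Solving the quadratic in x^2: x^2 = (118 ± √(118^2 - 4·2805))/2 = (118 ± √2704)/2 = (118 ± 52)/2, giving x^2 = 85 or x^2 = 33. So f(x) = (x^2 - 85)(x^2 - 33) and the roots of f are ±√85, ±√33. Hence the splitting field is K = Q(√85, √33). Since 85 and 33 are distinct squarefree integers > 1, their product 2805 is not a perfect square, so √33 ∉ Q(√85). By the tower law [K:Q] = [Q(√85,√33):Q(√85)] · [Q(√85):Q] = 2 · 2 = 4.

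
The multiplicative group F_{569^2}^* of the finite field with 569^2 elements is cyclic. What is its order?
|F_{569^2}^*| = 323760

F_{569^2} has 569^2 = 323761 elements; its multiplicative group consists of all nonzero elements, so |F_{569^2}^*| = 323761 - 1 = 323760. (It is cyclic since any finite subgroup of the multiplicative group of a field is cyclic.)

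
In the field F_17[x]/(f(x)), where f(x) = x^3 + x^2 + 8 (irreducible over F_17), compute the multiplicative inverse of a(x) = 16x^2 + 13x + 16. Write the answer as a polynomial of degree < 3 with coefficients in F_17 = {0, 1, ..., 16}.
a(x)^(-1) ≡ 7x^2 + 14 (mod f(x))

Since f is irreducible over F_17, F_17[x]/(f) is a field and a(x) ≠ 0 has an inverse. Apply the extended Euclidean algorithm to f(x) and a(x) in F_17[x]: f(x) = (16x + 3)·a(x) + (11x + 11);  a(x) = (3x + 9)·(11x + 11) + (2). The last nonzero remainder is the constant 2 = gcd(f, a) in F_17. Back-substituting through the division chain expresses 2 = s(x)·a(x) + t(x)·f(x) with s(x) ≡ 14x^2 + 11 (mod f), so (14x^2 + 11)·a(x) ≡ 2 (mod f). Multiplying by 2^(-1) ≡ 9 in F_17 gives a(x)^(-1) ≡ 9·(14x^2 + 11) ≡ 7x^2 + 14 (mod f). Check: (16x^2 + 13x + 16)·(7x^2 + 14) = 10x^4 + 6x^3 + 13x^2 + 12x + 3 ≡ 1 (mod x^3 + x^2 + 8).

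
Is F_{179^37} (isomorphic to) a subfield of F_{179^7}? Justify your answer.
No: F_{179^37} is not a subfield of F_{179^7}

F_{p^m} embeds in F_{p^n} iff m | n. Here 37 ∤ 7 (since 7 = 0·37 + 7 with remainder 7 ≠ 0), so F_{179^37} is not a subfield of F_{179^7}. Equivalently: if it were, the tower law would give 37 = [F_{179^37}:F_179] dividing [F_{179^7}:F_179] = 7, contradiction.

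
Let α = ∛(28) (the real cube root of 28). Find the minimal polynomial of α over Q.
m_α(x) = x^3 - 28

α satisfies α^3 = 28, so x^3 - 28 annihilates α. By the rational root test, a rational root p/q (in lowest terms) of x^3 - 28 would satisfy p^3 = 28 q^3, forcing q = 1 and p^3 = 28; but 28 is not a perfect cube, contradiction. A monic cubic over Q with no rational root is irreducible (any nontrivial factorization would include a linear factor). Hence x^3 - 28 is the minimal polynomial of α, and in particular [Q(α):Q] = 3.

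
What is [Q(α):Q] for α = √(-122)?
[Q(α):Q] = 2

[Q(α):Q] equals the degree of the minimal polynomial of α. Here α^2 = -122 and x^2 + 122 is irreducible (d = -122 is squarefree, ≠ 1, hence not a square), so deg(m_α) = 2. Thus [Q(α):Q] = 2.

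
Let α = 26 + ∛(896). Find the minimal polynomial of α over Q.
m_α(x) = x^3 - 78x^2 + 2028x - 18472

Set β = α - 26 = ∛(896), so β^3 = 896. Then (α - 26)^3 - 896 = 0, i.e. α is a root of g(x) = (x - 26)^3 - 896 = x^3 - 78x^2 + 2028x - 18472. Since g(x) = h(x - 26) where h(x) = x^3 - 896, and h is irreducible over Q (because 896 is not a perfect cube, so h has no rational root, and a monic cubic with no rational root is irreducible), g is also irreducible (irreducibility is preserved under the substitution x → x - 26). Hence m_α(x) = x^3 - 78x^2 + 2028x - 18472.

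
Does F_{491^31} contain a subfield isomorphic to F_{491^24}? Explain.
No: F_{491^24} is not a subfield of F_{491^31}

F_{p^m} embeds in F_{p^n} iff m | n. Here 24 ∤ 31 (since 31 = 1·24 + 7 with remainder 7 ≠ 0), so F_{491^24} is not a subfield of F_{491^31}. Equivalently: if it were, the tower law would give 24 = [F_{491^24}:F_491] dividing [F_{491^31}:F_491] = 31, contradiction.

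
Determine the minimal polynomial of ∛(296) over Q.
m_α(x) = x^3 - 296

α satisfies α^3 = 296, so x^3 - 296 annihilates α. By the rational root test, a rational root p/q (in lowest terms) of x^3 - 296 would satisfy p^3 = 296 q^3, forcing q = 1 and p^3 = 296; but 296 is not a perfect cube, contradiction. A monic cubic over Q with no rational root is irreducible (any nontrivial factorization would include a linear factor). Hence x^3 - 296 is the minimal polynomial of α, and in particular [Q(α):Q] = 3.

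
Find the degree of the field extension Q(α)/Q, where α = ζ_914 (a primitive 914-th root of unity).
[Q(α):Q] = 456

The minimal polynomial of ζ_914 over Q is the 914-th cyclotomic polynomial Φ_914(x), which is irreducible over Q and has degree φ(914) = 456. Hence [Q(α):Q] = φ(914) = 456.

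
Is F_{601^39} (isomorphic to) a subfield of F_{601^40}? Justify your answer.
No: F_{601^39} is not a subfield of F_{601^40}

F_{p^m} embeds in F_{p^n} iff m | n. Here 39 ∤ 40 (since 40 = 1·39 + 1 with remainder 1 ≠ 0), so F_{601^39} is not a subfield of F_{601^40}. Equivalently: if it were, the tower law would give 39 = [F_{601^39}:F_601] dividing [F_{601^40}:F_601] = 40, contradiction.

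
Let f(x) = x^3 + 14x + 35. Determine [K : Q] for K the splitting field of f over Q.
[K : Q] = 6

By the rational root test, any rational root of the monic integer polynomial f(x) = x^3 + 14x + 35 must be an integer dividing the constant term 35, i.e. one of ±{1, 5, 7, 35}. Evaluating: f(1) = 50, f(-1) = 20, f(5) = 230, f(-5) = -160, f(7) = 476, f(-7) = -406, f(35) = 43400, f(-35) = -43330; none is 0, so f has no rational root and is therefore irreducible over Q (a cubic with no linear factor over a field is irreducible). For an irreducible cubic, the Galois group is A_3 or S_3 according as the discriminant disc(f) = -4a^3 - 27b^2 = -4·(14)^3 - 27·(35)^2 = -44051 is or is not a square in Q. Here disc(f) = -44051 is not a perfect square in Q, so the Galois group of f over Q is not contained in A_3 and must be all of S_3. The splitting field has degree |S_3| = 6 over Q, so [K : Q] = 6.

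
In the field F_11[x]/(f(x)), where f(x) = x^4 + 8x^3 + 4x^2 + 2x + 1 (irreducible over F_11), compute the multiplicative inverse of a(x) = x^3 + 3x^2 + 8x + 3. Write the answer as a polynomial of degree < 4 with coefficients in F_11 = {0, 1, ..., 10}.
a(x)^(-1) ≡ 7x^3 + 7x^2 + 7 (mod f(x))

Since f is irreducible over F_11, F_11[x]/(f) is a field and a(x) ≠ 0 has an inverse. Apply the extended Euclidean algorithm to f(x) and a(x) in F_11[x]: f(x) = (x + 5)·a(x) + (3x^2 + 3x + 8);  a(x) = (4x + 8)·(3x^2 + 3x + 8) + (7x + 5);  (3x^2 + 3x + 8) = (2x + 10)·(7x + 5) + (2). The last nonzero remainder is the constant 2 = gcd(f, a) in F_11. Back-substituting through the division chain expresses 2 = s(x)·a(x) + t(x)·f(x) with s(x) ≡ 3x^3 + 3x^2 + 3 (mod f), so (3x^3 + 3x^2 + 3)·a(x) ≡ 2 (mod f). Multiplying by 2^(-1) ≡ 6 in F_11 gives a(x)^(-1) ≡ 6·(3x^3 + 3x^2 + 3) ≡ 7x^3 + 7x^2 + 7 (mod f). Check: (x^3 + 3x^2 + 8x + 3)·(7x^3 + 7x^2 + 7) = 7x^6 + 6x^5 + 7x^3 + 9x^2 + x + 10 ≡ 1 (mod x^4 + 8x^3 + 4x^2 + 2x + 1).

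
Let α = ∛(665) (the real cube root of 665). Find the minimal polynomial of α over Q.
m_α(x) = x^3 - 665

α satisfies α^3 = 665, so x^3 - 665 annihilates α. By the rational root test, a rational root p/q (in lowest terms) of x^3 - 665 would satisfy p^3 = 665 q^3, forcing q = 1 and p^3 = 665; but 665 is not a perfect cube, contradiction. A monic cubic over Q with no rational root is irreducible (any nontrivial factorization would include a linear factor). Hence x^3 - 665 is the minimal polynomial of α, and in particular [Q(α):Q] = 3.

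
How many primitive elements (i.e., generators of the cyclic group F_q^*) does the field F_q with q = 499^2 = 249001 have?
There are φ(249000) = 65600 primitive elements

F_q^* is cyclic of order q - 1 = 249000. A cyclic group of order m has exactly φ(m) generators. Here m = 249000 = 2^3 · 3 · 5^3 · 83, so the number of primitive elements is φ(249000) = 65600.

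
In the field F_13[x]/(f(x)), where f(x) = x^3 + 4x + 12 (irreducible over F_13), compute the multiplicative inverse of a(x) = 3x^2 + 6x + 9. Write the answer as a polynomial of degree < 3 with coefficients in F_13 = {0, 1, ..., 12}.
a(x)^(-1) ≡ 10x^2 + 3x + 4 (mod f(x))

Since f is irreducible over F_13, F_13[x]/(f) is a field and a(x) ≠ 0 has an inverse. Apply the extended Euclidean algorithm to f(x) and a(x) in F_13[x]: f(x) = (9x + 8)·a(x) + (5x + 5);  a(x) = (11x + 11)·(5x + 5) + (6). The last nonzero remainder is the constant 6 = gcd(f, a) in F_13. Back-substituting through the division chain expresses 6 = s(x)·a(x) + t(x)·f(x) with s(x) ≡ 8x^2 + 5x + 11 (mod f), so (8x^2 + 5x + 11)·a(x) ≡ 6 (mod f). Multiplying by 6^(-1) ≡ 11 in F_13 gives a(x)^(-1) ≡ 11·(8x^2 + 5x + 11) ≡ 10x^2 + 3x + 4 (mod f). Check: (3x^2 + 6x + 9)·(10x^2 + 3x + 4) = 4x^4 + 4x^3 + 3x^2 + 12x + 10 ≡ 1 (mod x^3 + 4x + 12).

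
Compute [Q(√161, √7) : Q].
[Q(√161, √7) : Q] = 4

[Q(√161):Q] = 2 (min poly x^2 - 161, irreducible since 161 is squarefree > 1). For the top step, suppose √7 ∈ Q(√161), say √7 = c + d√161 with c, d ∈ Q. Squaring: 7 = c^2 + 161d^2 + 2cd√161. Since √161 ∉ Q this forces 2cd = 0. If d = 0 then √7 = c ∈ Q, contradicting 7 squarefree > 1. If c = 0 then 7 = 161d^2, so 161·7 = (161d)^2 is a perfect square in Q — but 161·7 = 1127 is not a perfect square (since 161 and 7 are distinct squarefree integers). Contradiction. Hence √7 ∉ Q(√161), so x^2 - 7 stays irreducible over Q(√161) and [Q(√161, √7) : Q(√161)] = 2. By the tower law, [Q(√161, √7) : Q] = 2 · 2 = 4.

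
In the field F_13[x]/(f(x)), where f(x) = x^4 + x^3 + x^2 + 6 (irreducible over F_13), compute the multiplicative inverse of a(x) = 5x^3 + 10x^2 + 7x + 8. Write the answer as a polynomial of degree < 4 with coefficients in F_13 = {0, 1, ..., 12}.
a(x)^(-1) ≡ 3x^3 + 6x^2 + 10x + 3 (mod f(x))

Since f is irreducible over F_13, F_13[x]/(f) is a field and a(x) ≠ 0 has an inverse. Apply the extended Euclidean algorithm to f(x) and a(x) in F_13[x]: f(x) = (8x + 5)·a(x) + (12x^2 + 5x + 5);  a(x) = (8x + 4)·(12x^2 + 5x + 5) + (12x + 1);  (12x^2 + 5x + 5) = (x + 9)·(12x + 1) + (9). The last nonzero remainder is the constant 9 = gcd(f, a) in F_13. Back-substituting through the division chain expresses 9 = s(x)·a(x) + t(x)·f(x) with s(x) ≡ x^3 + 2x^2 + 12x + 1 (mod f), so (x^3 + 2x^2 + 12x + 1)·a(x) ≡ 9 (mod f). Multiplying by 9^(-1) ≡ 3 in F_13 gives a(x)^(-1) ≡ 3·(x^3 + 2x^2 + 12x + 1) ≡ 3x^3 + 6x^2 + 10x + 3 (mod f). Check: (5x^3 + 10x^2 + 7x + 8)·(3x^3 + 6x^2 + 10x + 3) = 2x^6 + 8x^5 + x^4 + 12x^3 + 5x^2 + 10x + 11 ≡ 1 (mod x^4 + x^3 + x^2 + 6).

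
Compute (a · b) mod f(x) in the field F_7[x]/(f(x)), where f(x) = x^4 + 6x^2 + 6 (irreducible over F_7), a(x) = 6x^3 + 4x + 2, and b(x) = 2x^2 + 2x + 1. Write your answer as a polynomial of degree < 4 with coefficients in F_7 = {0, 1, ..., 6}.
a · b ≡ 5x^3 + 3x^2 + 6x (mod f(x))

Multiply in F_7[x]: a(x)·b(x) = (6x^3 + 4x + 2)·(2x^2 + 2x + 1) = 5x^5 + 5x^4 + 5x^2 + x + 2. This has degree ≥ 4, so divide by f(x) over F_7: 5x^5 + 5x^4 + 5x^2 + x + 2 = (5x + 5)·(x^4 + 6x^2 + 6) + (5x^3 + 3x^2 + 6x). Hence a·b ≡ 5x^3 + 3x^2 + 6x (mod f). (F_7[x]/(f) is a field with 7^4 = 2401 elements since f is irreducible of degree 4.)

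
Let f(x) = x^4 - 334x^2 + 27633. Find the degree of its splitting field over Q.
[K : Q] = 4

Solving the quadratic in x^2: x^2 = (334 ± √(334^2 - 4·27633))/2 = (334 ± √1024)/2 = (334 ± 32)/2, giving x^2 = 151 or x^2 = 183. So f(x) = (x^2 - 151)(x^2 - 183) and the roots of f are ±√151, ±√183. Hence the splitting field is K = Q(√151, √183). Since 151 and 183 are distinct squarefree integers > 1, their product 27633 is not a perfect square, so √183 ∉ Q(√151). By the tower law [K:Q] = [Q(√151,√183):Q(√151)] · [Q(√151):Q] = 2 · 2 = 4.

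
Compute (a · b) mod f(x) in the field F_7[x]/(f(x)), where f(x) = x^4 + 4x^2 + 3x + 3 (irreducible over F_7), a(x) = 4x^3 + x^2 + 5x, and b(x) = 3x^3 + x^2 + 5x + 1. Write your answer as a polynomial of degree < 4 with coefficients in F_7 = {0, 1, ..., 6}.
a · b ≡ 6x^3 + 3x^2 + 6x + 1 (mod f(x))

Multiply in F_7[x]: a(x)·b(x) = (4x^3 + x^2 + 5x)·(3x^3 + x^2 + 5x + 1) = 5x^6 + x^4 + 5x^2 + 5x. This has degree ≥ 4, so divide by f(x) over F_7: 5x^6 + x^4 + 5x^2 + 5x = (5x^2 + 2)·(x^4 + 4x^2 + 3x + 3) + (6x^3 + 3x^2 + 6x + 1). Hence a·b ≡ 6x^3 + 3x^2 + 6x + 1 (mod f). (F_7[x]/(f) is a field with 7^4 = 2401 elements since f is irreducible of degree 4.)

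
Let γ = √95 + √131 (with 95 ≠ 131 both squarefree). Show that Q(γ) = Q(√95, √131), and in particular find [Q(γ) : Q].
[Q(γ) : Q] = 4 (equivalently, Q(γ) = Q(√95, √131))

Obviously Q(γ) ⊆ Q(√95, √131), and [Q(√95, √131):Q] = 4 (since 95, 131 are distinct squarefree integers > 1 with 12445 not a perfect square). To show equality we compute the minimal polynomial of γ. From γ = √95 + √131: γ^2 = 95 + 2√(12445) + 131 = 226 + 2√(12445), so γ^2 - 226 = 2√(12445); squaring, (γ^2 - 226)^2 = 4·12445, i.e. γ^4 - 452γ^2 + 51076 - 49780 = 0, i.e. γ^4 - 452γ^2 + 1296 = 0. So γ is a root of x^4 - 452x^2 + 1296. This polynomial is irreducible over Q: it has no rational root (each ±√95 ± √131 is irrational), and any factorization into two quadratics over Q would force √(12445) ∈ Q (pairing opposite roots) or √95, √131 ∈ Q (other pairings), all impossible. Hence [Q(γ):Q] = 4 = [Q(√95, √131):Q], so Q(γ) = Q(√95, √131).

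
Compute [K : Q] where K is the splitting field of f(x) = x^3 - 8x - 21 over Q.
[K : Q] = 6

By the rational root test, any rational root of the monic integer polynomial f(x) = x^3 - 8x - 21 must be an integer dividing the constant term -21, i.e. one of ±{1, 3, 7, 21}. Evaluating: f(1) = -28, f(-1) = -14, f(3) = -18, f(-3) = -24, f(7) = 266, f(-7) = -308, f(21) = 9072, f(-21) = -9114; none is 0, so f has no rational root and is therefore irreducible over Q (a cubic with no linear factor over a field is irreducible). For an irreducible cubic, the Galois group is A_3 or S_3 according as the discriminant disc(f) = -4a^3 - 27b^2 = -4·(-8)^3 - 27·(-21)^2 = -9859 is or is not a square in Q. Here disc(f) = -9859 is not a perfect square in Q, so the Galois group of f over Q is not contained in A_3 and must be all of S_3. The splitting field has degree |S_3| = 6 over Q, so [K : Q] = 6.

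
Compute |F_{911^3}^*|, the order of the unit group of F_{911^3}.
|F_{911^3}^*| = 756058030

F_{911^3} has 911^3 = 756058031 elements; its multiplicative group consists of all nonzero elements, so |F_{911^3}^*| = 756058031 - 1 = 756058030. (It is cyclic since any finite subgroup of the multiplicative group of a field is cyclic.)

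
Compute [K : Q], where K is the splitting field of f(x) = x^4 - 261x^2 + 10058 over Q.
[K : Q] = 4

Solving the quadratic in x^2: x^2 = (261 ± √(261^2 - 4·10058))/2 = (261 ± √27889)/2 = (261 ± 167)/2, giving x^2 = 214 or x^2 = 47. So f(x) = (x^2 - 214)(x^2 - 47) and the roots of f are ±√214, ±√47. Hence the splitting field is K = Q(√214, √47). Since 214 and 47 are distinct squarefree integers > 1, their product 10058 is not a perfect square, so √47 ∉ Q(√214). By the tower law [K:Q] = [Q(√214,√47):Q(√214)] · [Q(√214):Q] = 2 · 2 = 4.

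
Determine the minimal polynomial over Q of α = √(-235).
m_α(x) = x^2 + 235

α satisfies α^2 + 235 = 0, so x^2 + 235 annihilates α. Since d = -235 is squarefree and ≠ 1, it is not a perfect square in Q, so x^2 + 235 has no rational root and is therefore irreducible over Q (a degree-2 polynomial over a field is irreducible iff it has no root). Hence m_α(x) = x^2 + 235.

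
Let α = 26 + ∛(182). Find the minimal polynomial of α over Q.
m_α(x) = x^3 - 78x^2 + 2028x - 17758

Set β = α - 26 = ∛(182), so β^3 = 182. Then (α - 26)^3 - 182 = 0, i.e. α is a root of g(x) = (x - 26)^3 - 182 = x^3 - 78x^2 + 2028x - 17758. Since g(x) = h(x - 26) where h(x) = x^3 - 182, and h is irreducible over Q (because 182 is not a perfect cube, so h has no rational root, and a monic cubic with no rational root is irreducible), g is also irreducible (irreducibility is preserved under the substitution x → x - 26). Hence m_α(x) = x^3 - 78x^2 + 2028x - 17758.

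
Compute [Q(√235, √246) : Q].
[Q(√235, √246) : Q] = 4

[Q(√235):Q] = 2 (min poly x^2 - 235, irreducible since 235 is squarefree > 1). For the top step, suppose √246 ∈ Q(√235), say √246 = c + d√235 with c, d ∈ Q. Squaring: 246 = c^2 + 235d^2 + 2cd√235. Since √235 ∉ Q this forces 2cd = 0. If d = 0 then √246 = c ∈ Q, contradicting 246 squarefree > 1. If c = 0 then 246 = 235d^2, so 235·246 = (235d)^2 is a perfect square in Q — but 235·246 = 57810 is not a perfect square (since 235 and 246 are distinct squarefree integers). Contradiction. Hence √246 ∉ Q(√235), so x^2 - 246 stays irreducible over Q(√235) and [Q(√235, √246) : Q(√235)] = 2. By the tower law, [Q(√235, √246) : Q] = 2 · 2 = 4.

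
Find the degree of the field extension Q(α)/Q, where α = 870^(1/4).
[Q(α):Q] = 4

α is a root of x^4 - 870. By Eisenstein's criterion at the prime p = 2 (which divides the constant term 870 but p^2 = 4 does not, since 870 is squarefree), x^4 - 870 is irreducible over Q. Hence [Q(α):Q] = 4.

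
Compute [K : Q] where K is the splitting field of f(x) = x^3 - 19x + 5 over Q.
[K : Q] = 6

By the rational root test, any rational root of the monic integer polynomial f(x) = x^3 - 19x + 5 must be an integer dividing the constant term 5, i.e. one of ±{1, 5}. Evaluating: f(1) = -13, f(-1) = 23, f(5) = 35, f(-5) = -25; none is 0, so f has no rational root and is therefore irreducible over Q (a cubic with no linear factor over a field is irreducible). For an irreducible cubic, the Galois group is A_3 or S_3 according as the discriminant disc(f) = -4a^3 - 27b^2 = -4·(-19)^3 - 27·(5)^2 = 26761 is or is not a square in Q. Here disc(f) = 26761 is not a perfect square in Q, so the Galois group of f over Q is not contained in A_3 and must be all of S_3. The splitting field has degree |S_3| = 6 over Q, so [K : Q] = 6.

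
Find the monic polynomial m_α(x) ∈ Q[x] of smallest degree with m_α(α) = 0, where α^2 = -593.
m_α(x) = x^2 + 593

α satisfies α^2 + 593 = 0, so x^2 + 593 annihilates α. Since d = -593 is squarefree and ≠ 1, it is not a perfect square in Q, so x^2 + 593 has no rational root and is therefore irreducible over Q (a degree-2 polynomial over a field is irreducible iff it has no root). Hence m_α(x) = x^2 + 593.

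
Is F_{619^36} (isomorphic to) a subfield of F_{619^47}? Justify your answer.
No: F_{619^36} is not a subfield of F_{619^47}

F_{p^m} embeds in F_{p^n} iff m | n. Here 36 ∤ 47 (since 47 = 1·36 + 11 with remainder 11 ≠ 0), so F_{619^36} is not a subfield of F_{619^47}. Equivalently: if it were, the tower law would give 36 = [F_{619^36}:F_619] dividing [F_{619^47}:F_619] = 47, contradiction.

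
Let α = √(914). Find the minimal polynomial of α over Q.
m_α(x) = x^2 - 914

α satisfies α^2 - 914 = 0, so x^2 - 914 annihilates α. Since d = 914 is squarefree and ≠ 1, it is not a perfect square in Q, so x^2 - 914 has no rational root and is therefore irreducible over Q (a degree-2 polynomial over a field is irreducible iff it has no root). Hence m_α(x) = x^2 - 914.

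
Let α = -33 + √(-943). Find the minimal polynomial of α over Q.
m_α(x) = x^2 + 66x + 2032

From α + 33 = √(-943), squaring gives (α + 33)^2 = -943, i.e. α^2 + 66α + 1089 = -943, so α^2 + 66α + 2032 = 0. The discriminant of x^2 + 66x + 2032 is (66)^2 - 4·(2032) = 4356 - 8128 = -3772, and 4·(-943) is not a perfect square in Q since -943 is squarefree and ≠ 1. Hence x^2 + 66x + 2032 is irreducible over Q and is the minimal polynomial of α.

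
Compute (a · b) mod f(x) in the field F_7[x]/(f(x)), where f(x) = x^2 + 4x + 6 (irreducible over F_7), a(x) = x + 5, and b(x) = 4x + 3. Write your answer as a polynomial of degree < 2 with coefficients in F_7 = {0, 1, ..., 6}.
a · b ≡ 5 (mod f(x))

Multiply in F_7[x]: a(x)·b(x) = (x + 5)·(4x + 3) = 4x^2 + 2x + 1. This has degree ≥ 2, so divide by f(x) over F_7: 4x^2 + 2x + 1 = (4)·(x^2 + 4x + 6) + (5). Hence a·b ≡ 5 (mod f). (F_7[x]/(f) is a field with 7^2 = 49 elements since f is irreducible of degree 2.)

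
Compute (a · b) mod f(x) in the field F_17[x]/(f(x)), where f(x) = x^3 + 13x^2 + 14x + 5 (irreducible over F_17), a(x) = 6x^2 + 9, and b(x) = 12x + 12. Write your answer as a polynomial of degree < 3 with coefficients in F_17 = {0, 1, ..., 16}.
a · b ≡ 3x^2 + x + 3 (mod f(x))

Multiply in F_17[x]: a(x)·b(x) = (6x^2 + 9)·(12x + 12) = 4x^3 + 4x^2 + 6x + 6. This has degree ≥ 3, so divide by f(x) over F_17: 4x^3 + 4x^2 + 6x + 6 = (4)·(x^3 + 13x^2 + 14x + 5) + (3x^2 + x + 3). Hence a·b ≡ 3x^2 + x + 3 (mod f). (F_17[x]/(f) is a field with 17^3 = 4913 elements since f is irreducible of degree 3.)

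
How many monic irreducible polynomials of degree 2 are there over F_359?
There are 64261 monic irreducible polynomials of degree 2 over F_359

Each element of F_{359^2} that lies in no proper subfield is a root of exactly one monic irreducible of degree 2 over F_359, and each such polynomial has 2 distinct roots in F_{359^2}. By Möbius inversion the count is N_359(2) = (1/2) Σ_{d|2} μ(2/d) · 359^d = (1/2)(μ(2)·359^1 + μ(1)·359^2) = 128522/2 = 64261.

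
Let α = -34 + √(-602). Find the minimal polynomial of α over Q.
m_α(x) = x^2 + 68x + 1758

From α + 34 = √(-602), squaring gives (α + 34)^2 = -602, i.e. α^2 + 68α + 1156 = -602, so α^2 + 68α + 1758 = 0. The discriminant of x^2 + 68x + 1758 is (68)^2 - 4·(1758) = 4624 - 7032 = -2408, and 4·(-602) is not a perfect square in Q since -602 is squarefree and ≠ 1. Hence x^2 + 68x + 1758 is irreducible over Q and is the minimal polynomial of α.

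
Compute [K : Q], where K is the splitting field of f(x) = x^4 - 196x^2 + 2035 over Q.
[K : Q] = 4

Solving the quadratic in x^2: x^2 = (196 ± √(196^2 - 4·2035))/2 = (196 ± √30276)/2 = (196 ± 174)/2, giving x^2 = 11 or x^2 = 185. So f(x) = (x^2 - 11)(x^2 - 185) and the roots of f are ±√11, ±√185. Hence the splitting field is K = Q(√11, √185). Since 11 and 185 are distinct squarefree integers > 1, their product 2035 is not a perfect square, so √185 ∉ Q(√11). By the tower law [K:Q] = [Q(√11,√185):Q(√11)] · [Q(√11):Q] = 2 · 2 = 4.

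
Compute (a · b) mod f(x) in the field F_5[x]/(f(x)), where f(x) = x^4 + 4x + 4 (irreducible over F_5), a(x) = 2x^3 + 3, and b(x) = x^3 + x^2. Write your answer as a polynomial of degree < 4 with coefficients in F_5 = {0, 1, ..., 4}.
a · b ≡ 2x^2 + 2x (mod f(x))

Multiply in F_5[x]: a(x)·b(x) = (2x^3 + 3)·(x^3 + x^2) = 2x^6 + 2x^5 + 3x^3 + 3x^2. This has degree ≥ 4, so divide by f(x) over F_5: 2x^6 + 2x^5 + 3x^3 + 3x^2 = (2x^2 + 2x)·(x^4 + 4x + 4) + (2x^2 + 2x). Hence a·b ≡ 2x^2 + 2x (mod f). (F_5[x]/(f) is a field with 5^4 = 625 elements since f is irreducible of degree 4.)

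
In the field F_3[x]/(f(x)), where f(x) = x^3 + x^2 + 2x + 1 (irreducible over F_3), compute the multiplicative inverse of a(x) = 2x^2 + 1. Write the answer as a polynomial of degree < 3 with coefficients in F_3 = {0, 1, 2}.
a(x)^(-1) ≡ 2x + 2 (mod f(x))

Since f is irreducible over F_3, F_3[x]/(f) is a field and a(x) ≠ 0 has an inverse. Apply the extended Euclidean algorithm to f(x) and a(x) in F_3[x]: f(x) = (2x + 2)·a(x) + (2). The last nonzero remainder is the constant 2 = gcd(f, a) in F_3. Back-substituting through the division chain expresses 2 = s(x)·a(x) + t(x)·f(x) with s(x) ≡ x + 1 (mod f), so (x + 1)·a(x) ≡ 2 (mod f). Multiplying by 2^(-1) ≡ 2 in F_3 gives a(x)^(-1) ≡ 2·(x + 1) ≡ 2x + 2 (mod f). Check: (2x^2 + 1)·(2x + 2) = x^3 + x^2 + 2x + 2 ≡ 1 (mod x^3 + x^2 + 2x + 1).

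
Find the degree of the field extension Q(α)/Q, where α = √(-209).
[Q(α):Q] = 2

[Q(α):Q] equals the degree of the minimal polynomial of α. Here α^2 = -209 and x^2 + 209 is irreducible (d = -209 is squarefree, ≠ 1, hence not a square), so deg(m_α) = 2. Thus [Q(α):Q] = 2.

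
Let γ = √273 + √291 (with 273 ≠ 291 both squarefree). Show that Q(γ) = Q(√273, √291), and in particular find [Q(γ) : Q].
[Q(γ) : Q] = 4 (equivalently, Q(γ) = Q(√273, √291))

Obviously Q(γ) ⊆ Q(√273, √291), and [Q(√273, √291):Q] = 4 (since 273, 291 are distinct squarefree integers > 1 with 79443 not a perfect square). To show equality we compute the minimal polynomial of γ. From γ = √273 + √291: γ^2 = 273 + 2√(79443) + 291 = 564 + 2√(79443), so γ^2 - 564 = 2√(79443); squaring, (γ^2 - 564)^2 = 4·79443, i.e. γ^4 - 1128γ^2 + 318096 - 317772 = 0, i.e. γ^4 - 1128γ^2 + 324 = 0. So γ is a root of x^4 - 1128x^2 + 324. This polynomial is irreducible over Q: it has no rational root (each ±√273 ± √291 is irrational), and any factorization into two quadratics over Q would force √(79443) ∈ Q (pairing opposite roots) or √273, √291 ∈ Q (other pairings), all impossible. Hence [Q(γ):Q] = 4 = [Q(√273, √291):Q], so Q(γ) = Q(√273, √291).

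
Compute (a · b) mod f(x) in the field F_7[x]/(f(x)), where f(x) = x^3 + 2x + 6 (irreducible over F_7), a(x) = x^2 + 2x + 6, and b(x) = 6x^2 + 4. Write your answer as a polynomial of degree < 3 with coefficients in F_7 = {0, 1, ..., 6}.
a · b ≡ 4x + 1 (mod f(x))

Multiply in F_7[x]: a(x)·b(x) = (x^2 + 2x + 6)·(6x^2 + 4) = 6x^4 + 5x^3 + 5x^2 + x + 3. This has degree ≥ 3, so divide by f(x) over F_7: 6x^4 + 5x^3 + 5x^2 + x + 3 = (6x + 5)·(x^3 + 2x + 6) + (4x + 1). Hence a·b ≡ 4x + 1 (mod f). (F_7[x]/(f) is a field with 7^3 = 343 elements since f is irreducible of degree 3.)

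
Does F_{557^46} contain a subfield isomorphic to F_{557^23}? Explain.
Yes: F_{557^23} is a subfield of F_{557^46}

F_{p^m} embeds in F_{p^n} iff m | n (since F_{p^n} is the splitting field of x^(p^n) - x, and F_{p^m} ⊂ F_{p^n} forces p^n to be a power of p^m, i.e. m | n; conversely if m | n then every root of x^(p^m) - x is a root of x^(p^n) - x). Here 23 | 46 (since 46 = 2·23), so F_{557^23} is a subfield of F_{557^46}, and [F_{557^46} : F_{557^23}] = 46/23 = 2.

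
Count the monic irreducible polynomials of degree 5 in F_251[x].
There are 199250125200 monic irreducible polynomials of degree 5 over F_251

Each element of F_{251^5} that lies in no proper subfield is a root of exactly one monic irreducible of degree 5 over F_251, and each such polynomial has 5 distinct roots in F_{251^5}. By Möbius inversion the count is N_251(5) = (1/5) Σ_{d|5} μ(5/d) · 251^d = (1/5)(μ(5)·251^1 + μ(1)·251^5) = 996250626000/5 = 199250125200.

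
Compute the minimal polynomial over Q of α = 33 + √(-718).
m_α(x) = x^2 - 66x + 1807

From α - 33 = √(-718), squaring gives (α - 33)^2 = -718, i.e. α^2 - 66α + 1089 = -718, so α^2 - 66α + 1807 = 0. The discriminant of x^2 - 66x + 1807 is (-66)^2 - 4·(1807) = 4356 - 7228 = -2872, and 4·(-718) is not a perfect square in Q since -718 is squarefree and ≠ 1. Hence x^2 - 66x + 1807 is irreducible over Q and is the minimal polynomial of α.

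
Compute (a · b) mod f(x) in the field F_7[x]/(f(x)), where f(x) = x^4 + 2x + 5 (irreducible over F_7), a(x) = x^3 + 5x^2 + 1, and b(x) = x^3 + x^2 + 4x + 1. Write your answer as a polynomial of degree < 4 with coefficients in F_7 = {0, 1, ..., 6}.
a · b ≡ 6x^3 + 3x^2 + 5x + 5 (mod f(x))

Multiply in F_7[x]: a(x)·b(x) = (x^3 + 5x^2 + 1)·(x^3 + x^2 + 4x + 1) = x^6 + 6x^5 + 2x^4 + x^3 + 6x^2 + 4x + 1. This has degree ≥ 4, so divide by f(x) over F_7: x^6 + 6x^5 + 2x^4 + x^3 + 6x^2 + 4x + 1 = (x^2 + 6x + 2)·(x^4 + 2x + 5) + (6x^3 + 3x^2 + 5x + 5). Hence a·b ≡ 6x^3 + 3x^2 + 5x + 5 (mod f). (F_7[x]/(f) is a field with 7^4 = 2401 elements since f is irreducible of degree 4.)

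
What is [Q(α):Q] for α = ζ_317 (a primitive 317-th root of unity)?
[Q(α):Q] = 316

The minimal polynomial of ζ_317 over Q is the 317-th cyclotomic polynomial Φ_317(x), which is irreducible over Q and has degree φ(317) = 316. Hence [Q(α):Q] = φ(317) = 316.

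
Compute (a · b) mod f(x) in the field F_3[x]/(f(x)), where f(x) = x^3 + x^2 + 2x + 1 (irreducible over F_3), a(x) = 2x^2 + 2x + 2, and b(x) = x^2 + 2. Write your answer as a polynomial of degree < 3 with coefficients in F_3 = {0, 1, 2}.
a · b ≡ 2x^2 + 2x + 1 (mod f(x))

Multiply in F_3[x]: a(x)·b(x) = (2x^2 + 2x + 2)·(x^2 + 2) = 2x^4 + 2x^3 + x + 1. This has degree ≥ 3, so divide by f(x) over F_3: 2x^4 + 2x^3 + x + 1 = (2x)·(x^3 + x^2 + 2x + 1) + (2x^2 + 2x + 1). Hence a·b ≡ 2x^2 + 2x + 1 (mod f). (F_3[x]/(f) is a field with 3^3 = 27 elements since f is irreducible of degree 3.)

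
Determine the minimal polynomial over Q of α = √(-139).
m_α(x) = x^2 + 139

α satisfies α^2 + 139 = 0, so x^2 + 139 annihilates α. Since d = -139 is squarefree and ≠ 1, it is not a perfect square in Q, so x^2 + 139 has no rational root and is therefore irreducible over Q (a degree-2 polynomial over a field is irreducible iff it has no root). Hence m_α(x) = x^2 + 139.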